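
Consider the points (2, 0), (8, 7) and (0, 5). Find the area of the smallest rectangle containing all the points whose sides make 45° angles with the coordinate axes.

45.5

In coordinates u = x + y, v = x − y the rectangle is axis-aligned; the map (x,y)→(u,v) scales areas by 2.
u-values: 2, 15, 5; range = 15 − 2 = 13.
v-values: 2, 1, -5; range = 2 − (-5) = 7.
Area = (13 × 7) / 2 = 45.5.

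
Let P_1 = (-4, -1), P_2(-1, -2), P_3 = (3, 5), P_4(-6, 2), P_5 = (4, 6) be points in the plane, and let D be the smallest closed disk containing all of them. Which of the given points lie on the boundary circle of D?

The minimum enclosing circle is determined by three boundary points: P_1, P_4, P_5.
Their circumcentre is (-14/19, 127/38) with r² = 42601/1444.
The farthest remaining point P_2 is at distance² 41309/1444 ≤ 42601/1444.
The points at distance exactly r from the centre are P_1, P_4, P_5 — 3 points.

P_1, P_4, P_5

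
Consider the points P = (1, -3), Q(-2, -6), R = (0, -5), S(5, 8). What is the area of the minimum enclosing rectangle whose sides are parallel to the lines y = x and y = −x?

In coordinates u = x + y, v = x − y the rectangle is axis-aligned; the map (x,y)→(u,v) scales areas by 2.
u-values: -2, -8, -5, 13; range = 13 − (-8) = 21.
v-values: 4, 4, 5, -3; range = 5 − (-3) = 8.
Area = (21 × 8) / 2 = 84.

84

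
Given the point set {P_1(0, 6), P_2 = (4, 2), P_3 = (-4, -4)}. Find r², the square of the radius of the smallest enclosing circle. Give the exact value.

Side lengths²: P_1P_2² = 32, P_1P_3² = 116, P_2P_3² = 100.
Since P_1P_3² = 116 < 100 + 32 = 132, the triangle is acute, so the smallest enclosing circle is the circumcircle.
Circumcentre = (-9/7, 5/7), r² = 1450/49.

1450/49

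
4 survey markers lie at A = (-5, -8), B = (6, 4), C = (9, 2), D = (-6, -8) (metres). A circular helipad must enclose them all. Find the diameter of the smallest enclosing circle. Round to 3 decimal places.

The farthest pair is C–D with squared distance 325. The circle on this segment as diameter has centre (1.5, -3) and r² = 325/4 = 81.25.
Check A: distance² to centre = 67.25 ≤ 81.25, so it lies inside.
All remaining points lie in this disk, and no smaller disk contains both endpoints, so this is the minimum enclosing circle.
Diameter = 2r = 2√(81.25) ≈ 18.028.

18.028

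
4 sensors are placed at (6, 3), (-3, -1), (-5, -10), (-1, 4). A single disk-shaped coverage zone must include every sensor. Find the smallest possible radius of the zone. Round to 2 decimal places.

8.51

The farthest pair is (6, 3)–(-5, -10) with squared distance 290. The circle on this segment as diameter has centre (0.5, -3.5) and r² = 290/4 = 72.5.
Check (-3, -1): distance² to centre = 18.5 ≤ 72.5, so it lies inside.
All remaining points lie in this disk, and no smaller disk contains both endpoints, so this is the minimum enclosing circle.
r = √(72.5) ≈ 8.51.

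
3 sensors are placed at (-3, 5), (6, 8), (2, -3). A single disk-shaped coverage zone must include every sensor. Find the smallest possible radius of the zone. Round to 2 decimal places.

Call the three points A, B, C in the order given.
Side lengths²: AB² = 90, AC² = 89, BC² = 137.
Since BC² = 137 < 90 + 89 = 179, the triangle is acute, so the smallest enclosing circle is the circumcircle.
Circumcentre = (155/58, 173/58), r² = 60965/1682.
r = √(60965/1682) ≈ 6.02.

6.02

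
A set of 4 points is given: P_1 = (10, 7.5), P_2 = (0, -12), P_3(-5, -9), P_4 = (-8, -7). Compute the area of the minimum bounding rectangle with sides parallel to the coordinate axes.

351

x ranges over [-8, 10], width 18.
y ranges over [-12, 7.5], height 19.5.
Area = 18 × 19.5 = 351.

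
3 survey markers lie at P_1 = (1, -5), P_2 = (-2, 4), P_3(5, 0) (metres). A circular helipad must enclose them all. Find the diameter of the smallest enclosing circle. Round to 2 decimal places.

Side lengths²: P_1P_2² = 90, P_1P_3² = 41, P_2P_3² = 65.
Since P_1P_2² = 90 < 65 + 41 = 106, the triangle is acute, so the smallest enclosing circle is the circumcircle.
Circumcentre = (7/34, -9/34), r² = 13325/578.
Diameter = 2r = 2√(13325/578) ≈ 9.60.

9.60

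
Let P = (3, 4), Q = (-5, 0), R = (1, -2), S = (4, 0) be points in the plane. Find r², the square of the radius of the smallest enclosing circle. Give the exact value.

The minimum enclosing circle of a finite set is fixed by two of the points (as a diameter) or three (as a circumcircle).
The minimum enclosing circle is determined by three boundary points: P, Q, S.
Their circumcentre is (-0.5, 1) with r² = 21.25.
The farthest remaining point R is at distance² 11.25 ≤ 21.25.

21.25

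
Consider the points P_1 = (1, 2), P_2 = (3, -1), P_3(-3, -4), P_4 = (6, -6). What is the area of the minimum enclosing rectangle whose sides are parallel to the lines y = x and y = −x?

65

In coordinates u = x + y, v = x − y the rectangle is axis-aligned; the map (x,y)→(u,v) scales areas by 2.
u-values: 3, 2, -7, 0; range = 3 − (-7) = 10.
v-values: -1, 4, 1, 12; range = 12 − (-1) = 13.
Area = (10 × 13) / 2 = 65.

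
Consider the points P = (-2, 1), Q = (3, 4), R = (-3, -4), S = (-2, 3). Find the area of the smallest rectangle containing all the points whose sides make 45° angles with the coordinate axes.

In coordinates u = x + y, v = x − y the rectangle is axis-aligned; the map (x,y)→(u,v) scales areas by 2.
u-values: -1, 7, -7, 1; range = 7 − (-7) = 14.
v-values: -3, -1, 1, -5; range = 1 − (-5) = 6.
Area = (14 × 6) / 2 = 42.

42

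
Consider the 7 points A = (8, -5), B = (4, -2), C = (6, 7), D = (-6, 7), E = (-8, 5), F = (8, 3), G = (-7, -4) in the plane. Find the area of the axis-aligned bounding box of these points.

192

x ranges over [-8, 8], width 16.
y ranges over [-5, 7], height 12.
Area = 16 × 12 = 192.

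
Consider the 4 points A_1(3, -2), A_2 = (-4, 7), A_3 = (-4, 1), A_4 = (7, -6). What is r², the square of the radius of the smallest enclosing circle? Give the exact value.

72.5

By Welzl's lemma the MEC is supported by two points (diametrically opposite) or three points (on a circumcircle).
The farthest pair is A_2–A_4 with squared distance 290. The circle on this segment as diameter has centre (1.5, 0.5) and r² = 290/4 = 72.5.
Check A_1: distance² to centre = 8.5 ≤ 72.5, so it lies inside.
All remaining points lie in this disk, and no smaller disk contains both endpoints, so this is the minimum enclosing circle.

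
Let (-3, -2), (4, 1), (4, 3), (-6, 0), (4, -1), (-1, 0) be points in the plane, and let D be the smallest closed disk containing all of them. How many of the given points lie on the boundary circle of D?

3

The minimum enclosing circle is determined by three boundary points: (4, 3), (-6, 0), (4, -1).
Their circumcentre is (-0.85, 1) with r² = 27.5225.
The farthest remaining point (4, 1) is at distance² 23.5225 ≤ 27.5225.
The points at distance exactly r from the centre are (4, 3), (-6, 0), (4, -1) — 3 points.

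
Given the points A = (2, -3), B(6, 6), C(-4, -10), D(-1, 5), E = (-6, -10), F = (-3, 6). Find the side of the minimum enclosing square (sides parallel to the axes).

16

The bounding box has width 12 and height 16.
An axis-aligned square enclosing the set must have side ≥ max(width, height).
So the minimum side is max(12, 16) = 16.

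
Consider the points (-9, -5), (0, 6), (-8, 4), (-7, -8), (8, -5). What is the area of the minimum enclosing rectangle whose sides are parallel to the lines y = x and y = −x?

262.5

In coordinates u = x + y, v = x − y the rectangle is axis-aligned; the map (x,y)→(u,v) scales areas by 2.
u-values: -14, 6, -4, -15, 3; range = 6 − (-15) = 21.
v-values: -4, -6, -12, 1, 13; range = 13 − (-12) = 25.
Area = (21 × 25) / 2 = 262.5.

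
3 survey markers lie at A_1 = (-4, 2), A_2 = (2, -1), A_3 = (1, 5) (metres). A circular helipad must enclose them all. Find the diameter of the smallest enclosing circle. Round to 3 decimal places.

Side lengths²: A_1A_2² = 45, A_1A_3² = 34, A_2A_3² = 37.
Since A_1A_2² = 45 < 37 + 34 = 71, the triangle is acute, so the smallest enclosing circle is the circumcircle.
Circumcentre = (-9/22, 37/22), r² = 3145/242.
Diameter = 2r = 2√(3145/242) ≈ 7.210.

7.210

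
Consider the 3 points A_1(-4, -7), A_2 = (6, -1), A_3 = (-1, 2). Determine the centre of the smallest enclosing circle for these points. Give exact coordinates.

(0.75, -43/12)

Side lengths²: A_1A_2² = 136, A_1A_3² = 90, A_2A_3² = 58.
Since A_1A_2² = 136 < 90 + 58 = 148, the triangle is acute, so the smallest enclosing circle is the circumcircle.
Circumcentre = (0.75, -43/12), r² = 2465/72.
Centre = (0.75, -43/12).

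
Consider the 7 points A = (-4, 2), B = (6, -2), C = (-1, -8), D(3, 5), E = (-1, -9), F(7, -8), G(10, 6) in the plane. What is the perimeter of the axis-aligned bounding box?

Width = max x − min x = 10 − (-4) = 14.
Height = max y − min y = 6 − (-9) = 15.
Perimeter = 2(14 + 15) = 58.

58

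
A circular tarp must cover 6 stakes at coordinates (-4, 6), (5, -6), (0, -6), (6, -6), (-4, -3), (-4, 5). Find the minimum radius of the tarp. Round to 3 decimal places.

The farthest pair is (-4, 6)–(6, -6) with squared distance 244. The circle on this segment as diameter has centre (1, 0) and r² = 244/4 = 61.
Check (5, -6): distance² to centre = 52 ≤ 61, so it lies inside.
All remaining points lie in this disk, and no smaller disk contains both endpoints, so this is the minimum enclosing circle.
r = √61 ≈ 7.810.

7.810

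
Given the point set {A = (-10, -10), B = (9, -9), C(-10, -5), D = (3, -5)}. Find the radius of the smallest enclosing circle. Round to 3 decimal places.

By Welzl's lemma the MEC is supported by two points (diametrically opposite) or three points (on a circumcircle).
The minimum enclosing circle is determined by three boundary points: A, B, C.
Their circumcentre is (-23/38, -7.5) with r² = 68237/722.
The farthest remaining point D is at distance² 13897/722 ≤ 68237/722.
r = √(68237/722) ≈ 9.722.

9.722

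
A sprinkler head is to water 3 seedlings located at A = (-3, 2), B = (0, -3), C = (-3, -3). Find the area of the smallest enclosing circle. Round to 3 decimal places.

Side lengths²: AB² = 34, AC² = 25, BC² = 9.
Since AB² = 34 ≥ 25 + 9 = 34, the angle opposite AB is not acute, so the smallest enclosing circle has AB as diameter.
Centre = midpoint of AB = (-1.5, -0.5), r² = 34/4 = 8.5.
Area = π·r² = π·8.5 ≈ 26.704.

26.704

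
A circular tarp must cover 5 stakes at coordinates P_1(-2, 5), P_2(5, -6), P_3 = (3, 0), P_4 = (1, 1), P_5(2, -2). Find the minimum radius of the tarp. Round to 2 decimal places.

By Welzl's lemma the MEC is supported by two points (diametrically opposite) or three points (on a circumcircle).
The farthest pair is P_1–P_2 with squared distance 170. The circle on this segment as diameter has centre (1.5, -0.5) and r² = 170/4 = 42.5.
Check P_3: distance² to centre = 2.5 ≤ 42.5, so it lies inside.
All remaining points lie in this disk, and no smaller disk contains both endpoints, so this is the minimum enclosing circle.
r = √(42.5) ≈ 6.52.

6.52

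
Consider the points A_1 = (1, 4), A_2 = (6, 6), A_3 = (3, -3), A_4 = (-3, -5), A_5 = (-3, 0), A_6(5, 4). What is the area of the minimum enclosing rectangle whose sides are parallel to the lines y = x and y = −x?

90

In coordinates u = x + y, v = x − y the rectangle is axis-aligned; the map (x,y)→(u,v) scales areas by 2.
u-values: 5, 12, 0, -8, -3, 9; range = 12 − (-8) = 20.
v-values: -3, 0, 6, 2, -3, 1; range = 6 − (-3) = 9.
Area = (20 × 9) / 2 = 90.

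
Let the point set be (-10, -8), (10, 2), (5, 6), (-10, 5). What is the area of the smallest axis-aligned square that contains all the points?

The bounding box has width 20 and height 14.
An axis-aligned square enclosing the set must have side ≥ max(width, height).
So the minimum side is max(20, 14) = 20.
Area = 20² = 400.

400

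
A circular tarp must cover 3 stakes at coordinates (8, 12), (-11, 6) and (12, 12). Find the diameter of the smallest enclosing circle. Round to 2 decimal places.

23.77

Call the three points A, B, C in the order given.
Side lengths²: AB² = 397, AC² = 16, BC² = 565.
Since BC² = 565 ≥ 397 + 16 = 413, the angle opposite BC is not acute, so the smallest enclosing circle has BC as diameter.
Centre = midpoint of BC = (0.5, 9), r² = 565/4 = 141.25.
Diameter = 2r = 2√(141.25) ≈ 23.77.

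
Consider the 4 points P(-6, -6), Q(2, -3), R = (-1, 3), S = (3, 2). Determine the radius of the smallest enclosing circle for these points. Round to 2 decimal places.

6.02

A smallest enclosing disk is always determined by at most three of the input points on its boundary.
The farthest pair is P–S with squared distance 145. The circle on this segment as diameter has centre (-1.5, -2) and r² = 145/4 = 36.25.
Check Q: distance² to centre = 13.25 ≤ 36.25, so it lies inside.
All remaining points lie in this disk, and no smaller disk contains both endpoints, so this is the minimum enclosing circle.
r = √(36.25) ≈ 6.02.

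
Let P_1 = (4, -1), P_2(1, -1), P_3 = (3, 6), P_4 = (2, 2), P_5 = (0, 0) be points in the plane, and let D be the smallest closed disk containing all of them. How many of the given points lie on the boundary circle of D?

A smallest enclosing disk is always determined by at most three of the input points on its boundary.
The minimum enclosing circle is determined by three boundary points: P_1, P_2, P_3.
Their circumcentre is (2.5, 33/14) with r² = 1325/98.
The farthest remaining point P_5 is at distance² 1157/98 ≤ 1325/98.
The points at distance exactly r from the centre are P_1, P_2, P_3 — 3 points.

3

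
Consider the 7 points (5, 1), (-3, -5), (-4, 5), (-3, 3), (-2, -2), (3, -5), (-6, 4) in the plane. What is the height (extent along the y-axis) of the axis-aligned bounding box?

10

max y = 5, min y = -5, so height = 10.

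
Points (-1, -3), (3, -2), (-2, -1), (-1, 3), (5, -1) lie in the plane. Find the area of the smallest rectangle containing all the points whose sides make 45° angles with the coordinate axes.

In coordinates u = x + y, v = x − y the rectangle is axis-aligned; the map (x,y)→(u,v) scales areas by 2.
u-values: -4, 1, -3, 2, 4; range = 4 − (-4) = 8.
v-values: 2, 5, -1, -4, 6; range = 6 − (-4) = 10.
Area = (8 × 10) / 2 = 40.

40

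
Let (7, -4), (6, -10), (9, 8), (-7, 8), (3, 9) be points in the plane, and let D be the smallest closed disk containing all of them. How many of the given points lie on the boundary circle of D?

A smallest enclosing disk is always determined by at most three of the input points on its boundary.
The minimum enclosing circle is determined by three boundary points: (6, -10), (9, 8), (-7, 8).
Their circumcentre is (1, 1/12) with r² = 18241/144.
The farthest remaining point (3, 9) is at distance² 12025/144 ≤ 18241/144.
The points at distance exactly r from the centre are (6, -10), (9, 8), (-7, 8) — 3 points.

3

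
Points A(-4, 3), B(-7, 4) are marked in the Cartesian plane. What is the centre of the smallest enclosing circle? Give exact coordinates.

The smallest circle enclosing two points has them as diameter endpoints.
Centre = midpoint = (-5.5, 3.5); r² = |AB|²/4 = 10/4 = 2.5.
Centre = (-5.5, 3.5).

(-5.5, 3.5)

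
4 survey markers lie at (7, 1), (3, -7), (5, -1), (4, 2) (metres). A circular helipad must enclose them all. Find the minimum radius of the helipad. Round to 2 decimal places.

4.57

The minimum enclosing circle of a finite set is fixed by two of the points (as a diameter) or three (as a circumcircle).
The minimum enclosing circle is determined by three boundary points: (7, 1), (3, -7), (4, 2).
Their circumcentre is (29/7, -18/7) with r² = 1025/49.
The farthest remaining point (5, -1) is at distance² 157/49 ≤ 1025/49.
r = √(1025/49) ≈ 4.57.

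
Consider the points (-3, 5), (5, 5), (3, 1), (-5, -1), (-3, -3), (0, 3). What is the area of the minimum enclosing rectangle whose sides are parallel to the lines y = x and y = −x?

In coordinates u = x + y, v = x − y the rectangle is axis-aligned; the map (x,y)→(u,v) scales areas by 2.
u-values: 2, 10, 4, -6, -6, 3; range = 10 − (-6) = 16.
v-values: -8, 0, 2, -4, 0, -3; range = 2 − (-8) = 10.
Area = (16 × 10) / 2 = 80.

80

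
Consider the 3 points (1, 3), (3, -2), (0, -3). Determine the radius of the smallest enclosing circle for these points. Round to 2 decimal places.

3.05

Call the three points A, B, C in the order given.
Side lengths²: AB² = 29, AC² = 37, BC² = 10.
Since AC² = 37 < 29 + 10 = 39, the triangle is acute, so the smallest enclosing circle is the circumcircle.
Circumcentre = (23/34, -1/34), r² = 5365/578.
r = √(5365/578) ≈ 3.05.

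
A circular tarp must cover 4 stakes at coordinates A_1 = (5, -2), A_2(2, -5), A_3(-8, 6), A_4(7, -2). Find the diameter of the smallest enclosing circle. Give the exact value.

By Welzl's lemma the MEC is supported by two points (diametrically opposite) or three points (on a circumcircle).
The farthest pair is A_3–A_4 with squared distance 289. The circle on this segment as diameter has centre (-0.5, 2) and r² = 289/4 = 72.25.
Check A_1: distance² to centre = 46.25 ≤ 72.25, so it lies inside.
All remaining points lie in this disk, and no smaller disk contains both endpoints, so this is the minimum enclosing circle.
Diameter = 2r = 2√(72.25) = 17.

17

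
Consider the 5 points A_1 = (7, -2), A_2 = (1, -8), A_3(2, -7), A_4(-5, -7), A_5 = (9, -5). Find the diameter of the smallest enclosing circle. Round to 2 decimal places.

14.14

The minimum enclosing circle of a finite set is fixed by two of the points (as a diameter) or three (as a circumcircle).
The farthest pair is A_4–A_5 with squared distance 200. The circle on this segment as diameter has centre (2, -6) and r² = 200/4 = 50.
Check A_1: distance² to centre = 41 ≤ 50, so it lies inside.
All remaining points lie in this disk, and no smaller disk contains both endpoints, so this is the minimum enclosing circle.
Diameter = 2r = 2√50 ≈ 14.14.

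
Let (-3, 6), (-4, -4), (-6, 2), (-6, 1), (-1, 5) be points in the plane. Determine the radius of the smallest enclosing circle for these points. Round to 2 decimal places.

5.02

A smallest enclosing disk is always determined by at most three of the input points on its boundary.
The farthest pair is (-3, 6)–(-4, -4) with squared distance 101. The circle on this segment as diameter has centre (-3.5, 1) and r² = 101/4 = 25.25.
Check (-6, 2): distance² to centre = 7.25 ≤ 25.25, so it lies inside.
All remaining points lie in this disk, and no smaller disk contains both endpoints, so this is the minimum enclosing circle.
r = √(25.25) ≈ 5.02.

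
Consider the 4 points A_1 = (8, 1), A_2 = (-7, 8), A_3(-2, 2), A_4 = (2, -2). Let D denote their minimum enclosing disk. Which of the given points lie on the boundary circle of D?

A_1, A_2

By Welzl's lemma the MEC is supported by two points (diametrically opposite) or three points (on a circumcircle).
The farthest pair is A_1–A_2 with squared distance 274. The circle on this segment as diameter has centre (0.5, 4.5) and r² = 274/4 = 68.5.
Check A_3: distance² to centre = 12.5 ≤ 68.5, so it lies inside.
All remaining points lie in this disk, and no smaller disk contains both endpoints, so this is the minimum enclosing circle.
The points at distance exactly r from the centre are A_1, A_2 — 2 points.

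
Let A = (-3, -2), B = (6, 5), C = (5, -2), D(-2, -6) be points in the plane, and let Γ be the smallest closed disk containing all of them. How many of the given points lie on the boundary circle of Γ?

2

A smallest enclosing disk is always determined by at most three of the input points on its boundary.
The farthest pair is B–D with squared distance 185. The circle on this segment as diameter has centre (2, -0.5) and r² = 185/4 = 46.25.
Check A: distance² to centre = 27.25 ≤ 46.25, so it lies inside.
All remaining points lie in this disk, and no smaller disk contains both endpoints, so this is the minimum enclosing circle.
The points at distance exactly r from the centre are B, D — 2 points.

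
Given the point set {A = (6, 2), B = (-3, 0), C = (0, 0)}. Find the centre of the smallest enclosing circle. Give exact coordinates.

(1.5, 1)

Side lengths²: AB² = 85, AC² = 40, BC² = 9.
Since AB² = 85 ≥ 40 + 9 = 49, the angle opposite AB is not acute, so the smallest enclosing circle has AB as diameter.
Centre = midpoint of AB = (1.5, 1), r² = 85/4 = 21.25.
Centre = (1.5, 1).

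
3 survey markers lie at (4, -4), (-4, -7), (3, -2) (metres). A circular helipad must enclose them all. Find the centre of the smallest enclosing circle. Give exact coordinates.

(-9/38, -185/38)

Call the three points A, B, C in the order given.
Side lengths²: AB² = 73, AC² = 5, BC² = 74.
Since BC² = 74 < 73 + 5 = 78, the triangle is acute, so the smallest enclosing circle is the circumcircle.
Circumcentre = (-9/38, -185/38), r² = 13505/722.
Centre = (-9/38, -185/38).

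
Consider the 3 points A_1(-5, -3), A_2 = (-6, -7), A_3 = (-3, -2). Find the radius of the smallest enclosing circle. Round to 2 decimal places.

Side lengths²: A_1A_2² = 17, A_1A_3² = 5, A_2A_3² = 34.
Since A_2A_3² = 34 ≥ 17 + 5 = 22, the angle opposite A_2A_3 is not acute, so the smallest enclosing circle has A_2A_3 as diameter.
Centre = midpoint of A_2A_3 = (-4.5, -4.5), r² = 34/4 = 8.5.
r = √(8.5) ≈ 2.92.

2.92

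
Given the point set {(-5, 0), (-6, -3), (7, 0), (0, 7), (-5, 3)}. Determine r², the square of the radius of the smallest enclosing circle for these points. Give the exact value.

A smallest enclosing disk is always determined by at most three of the input points on its boundary.
The minimum enclosing circle is determined by three boundary points: (-6, -3), (7, 0), (0, 7).
Their circumcentre is (0.125, 0.125) with r² = 47.28125.
The farthest remaining point (-5, 3) is at distance² 34.53125 ≤ 47.28125.

47.28125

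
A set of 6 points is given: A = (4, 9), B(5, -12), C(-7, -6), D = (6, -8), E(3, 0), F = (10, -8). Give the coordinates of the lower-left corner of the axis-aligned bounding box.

x-range [-7, 10], y-range [-12, 9].
The lower-left corner is (-7, -12).

(-7, -12)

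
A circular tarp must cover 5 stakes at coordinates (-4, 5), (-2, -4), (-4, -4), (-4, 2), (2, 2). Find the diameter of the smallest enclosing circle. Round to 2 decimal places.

9.49

The minimum enclosing circle is determined by three boundary points: (-4, 5), (-4, -4), (2, 2).
Their circumcentre is (-2.5, 0.5) with r² = 22.5.
The farthest remaining point (-2, -4) is at distance² 20.5 ≤ 22.5.
Diameter = 2r = 2√(22.5) ≈ 9.49.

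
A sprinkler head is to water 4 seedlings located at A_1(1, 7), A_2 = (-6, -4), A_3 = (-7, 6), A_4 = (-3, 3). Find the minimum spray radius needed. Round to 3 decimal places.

The farthest pair is A_1–A_2 with squared distance 170. The circle on this segment as diameter has centre (-2.5, 1.5) and r² = 170/4 = 42.5.
Check A_3: distance² to centre = 40.5 ≤ 42.5, so it lies inside.
All remaining points lie in this disk, and no smaller disk contains both endpoints, so this is the minimum enclosing circle.
r = √(42.5) ≈ 6.519.

6.519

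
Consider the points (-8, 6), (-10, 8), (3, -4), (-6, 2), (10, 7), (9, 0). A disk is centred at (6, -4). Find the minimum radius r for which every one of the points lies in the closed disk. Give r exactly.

20

The required radius is the distance from (6, -4) to the farthest point.
Squared distances: 296, 400, 9, 180, 137, 25.
Maximum is 400, attained at (-10, 8).
r = √400 = 20.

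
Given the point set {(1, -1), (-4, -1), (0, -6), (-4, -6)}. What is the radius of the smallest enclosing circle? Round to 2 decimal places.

The farthest pair is (1, -1)–(-4, -6) with squared distance 50. The circle on this segment as diameter has centre (-1.5, -3.5) and r² = 50/4 = 12.5.
Check (-4, -1): distance² to centre = 12.5 ≤ 12.5, so it lies inside.
All remaining points lie in this disk, and no smaller disk contains both endpoints, so this is the minimum enclosing circle.
r = √(12.5) ≈ 3.54.

3.54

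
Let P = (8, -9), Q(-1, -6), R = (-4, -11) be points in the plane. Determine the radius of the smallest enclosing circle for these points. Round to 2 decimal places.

Side lengths²: PQ² = 90, PR² = 148, QR² = 34.
Since PR² = 148 ≥ 90 + 34 = 124, the angle opposite PR is not acute, so the smallest enclosing circle has PR as diameter.
Centre = midpoint of PR = (2, -10), r² = 148/4 = 37.
r = √37 ≈ 6.08.

6.08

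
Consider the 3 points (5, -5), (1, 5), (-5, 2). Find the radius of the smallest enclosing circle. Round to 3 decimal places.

6.124

Call the three points A, B, C in the order given.
Side lengths²: AB² = 116, AC² = 149, BC² = 45.
Since AC² = 149 < 116 + 45 = 161, the triangle is acute, so the smallest enclosing circle is the circumcircle.
Circumcentre = (7/24, -13/12), r² = 21605/576.
r = √(21605/576) ≈ 6.124.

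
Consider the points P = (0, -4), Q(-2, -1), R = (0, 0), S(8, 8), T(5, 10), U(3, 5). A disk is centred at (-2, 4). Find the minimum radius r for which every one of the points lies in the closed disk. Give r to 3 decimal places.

The required radius is the distance from (-2, 4) to the farthest point.
Squared distances: 68, 25, 20, 116, 85, 26.
Maximum is 116, attained at S.
r = √116 ≈ 10.770.

10.770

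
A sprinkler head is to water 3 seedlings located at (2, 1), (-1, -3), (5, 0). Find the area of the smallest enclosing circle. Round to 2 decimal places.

Call the three points A, B, C in the order given.
Side lengths²: AB² = 25, AC² = 10, BC² = 45.
Since BC² = 45 ≥ 25 + 10 = 35, the angle opposite BC is not acute, so the smallest enclosing circle has BC as diameter.
Centre = midpoint of BC = (2, -1.5), r² = 45/4 = 11.25.
Area = π·r² = π·11.25 ≈ 35.34.

35.34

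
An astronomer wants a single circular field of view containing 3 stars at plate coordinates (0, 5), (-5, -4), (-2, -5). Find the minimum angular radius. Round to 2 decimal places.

Call the three points A, B, C in the order given.
Side lengths²: AB² = 106, AC² = 104, BC² = 10.
Since AB² = 106 < 104 + 10 = 114, the triangle is acute, so the smallest enclosing circle is the circumcircle.
Circumcentre = (-1.9375, 0.1875), r² = 26.9140625.
r = √(26.9140625) ≈ 5.19.

5.19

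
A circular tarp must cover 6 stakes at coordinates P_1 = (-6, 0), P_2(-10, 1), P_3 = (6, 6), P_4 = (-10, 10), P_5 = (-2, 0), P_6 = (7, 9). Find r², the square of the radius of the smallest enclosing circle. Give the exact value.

The minimum enclosing circle is determined by three boundary points: P_2, P_4, P_6.
Their circumcentre is (-59/34, 5.5) with r² = 51185/578.
The farthest remaining point P_3 is at distance² 34729/578 ≤ 51185/578.

51185/578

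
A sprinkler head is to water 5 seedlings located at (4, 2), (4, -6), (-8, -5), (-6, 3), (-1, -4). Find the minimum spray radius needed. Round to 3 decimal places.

By Welzl's lemma the MEC is supported by two points (diametrically opposite) or three points (on a circumcircle).
The minimum enclosing circle is determined by three boundary points: (4, 2), (4, -6), (-8, -5).
Their circumcentre is (-41/24, -2) with r² = 27985/576.
The farthest remaining point (-6, 3) is at distance² 25009/576 ≤ 27985/576.
r = √(27985/576) ≈ 6.970.

6.970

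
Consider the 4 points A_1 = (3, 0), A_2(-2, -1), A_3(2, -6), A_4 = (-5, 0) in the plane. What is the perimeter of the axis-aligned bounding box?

28

Width = max x − min x = 3 − (-5) = 8.
Height = max y − min y = 0 − (-6) = 6.
Perimeter = 2(8 + 6) = 28.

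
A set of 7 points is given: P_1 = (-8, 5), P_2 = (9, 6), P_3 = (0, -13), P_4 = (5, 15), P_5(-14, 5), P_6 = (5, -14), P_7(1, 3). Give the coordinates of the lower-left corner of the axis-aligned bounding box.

(-14, -14)

x-range [-14, 9], y-range [-14, 15].
The lower-left corner is (-14, -14).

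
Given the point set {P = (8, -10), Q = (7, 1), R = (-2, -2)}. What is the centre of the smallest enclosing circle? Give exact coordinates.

Side lengths²: PQ² = 122, PR² = 164, QR² = 90.
Since PR² = 164 < 122 + 90 = 212, the triangle is acute, so the smallest enclosing circle is the circumcircle.
Circumcentre = (67/17, -82/17), r² = 12505/289.
Centre = (67/17, -82/17).

(67/17, -82/17)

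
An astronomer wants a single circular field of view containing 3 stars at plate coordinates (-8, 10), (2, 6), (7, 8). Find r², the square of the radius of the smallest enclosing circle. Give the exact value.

Call the three points A, B, C in the order given.
Side lengths²: AB² = 116, AC² = 229, BC² = 29.
Since AC² = 229 ≥ 116 + 29 = 145, the angle opposite AC is not acute, so the smallest enclosing circle has AC as diameter.
Centre = midpoint of AC = (-0.5, 9), r² = 229/4 = 57.25.

57.25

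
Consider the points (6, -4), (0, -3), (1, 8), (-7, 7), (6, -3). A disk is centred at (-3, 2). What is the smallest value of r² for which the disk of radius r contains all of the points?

The required radius is the distance from (-3, 2) to the farthest point.
Squared distances: 117, 34, 52, 41, 106.
Maximum is 117, attained at (6, -4).

117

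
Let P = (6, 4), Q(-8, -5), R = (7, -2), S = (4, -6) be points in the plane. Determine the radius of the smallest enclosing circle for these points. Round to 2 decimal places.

8.32

The farthest pair is P–Q with squared distance 277. The circle on this segment as diameter has centre (-1, -0.5) and r² = 277/4 = 69.25.
Check R: distance² to centre = 66.25 ≤ 69.25, so it lies inside.
All remaining points lie in this disk, and no smaller disk contains both endpoints, so this is the minimum enclosing circle.
r = √(69.25) ≈ 8.32.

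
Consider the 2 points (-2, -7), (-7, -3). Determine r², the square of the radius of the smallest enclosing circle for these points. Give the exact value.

10.25

The smallest circle enclosing two points has them as diameter endpoints.
Centre = midpoint = (-4.5, -5); r² = |(-2, -7)−(-7, -3)|²/4 = 41/4 = 10.25.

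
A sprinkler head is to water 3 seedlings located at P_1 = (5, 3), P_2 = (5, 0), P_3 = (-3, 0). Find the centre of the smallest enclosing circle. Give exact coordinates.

Side lengths²: P_1P_2² = 9, P_1P_3² = 73, P_2P_3² = 64.
Since P_1P_3² = 73 ≥ 64 + 9 = 73, the angle opposite P_1P_3 is not acute, so the smallest enclosing circle has P_1P_3 as diameter.
Centre = midpoint of P_1P_3 = (1, 1.5), r² = 73/4 = 18.25.
Centre = (1, 1.5).

(1, 1.5)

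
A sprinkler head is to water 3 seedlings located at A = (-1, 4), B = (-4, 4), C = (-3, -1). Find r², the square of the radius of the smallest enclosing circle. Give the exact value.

Side lengths²: AB² = 9, AC² = 29, BC² = 26.
Since AC² = 29 < 26 + 9 = 35, the triangle is acute, so the smallest enclosing circle is the circumcircle.
Circumcentre = (-2.5, 1.7), r² = 7.54.

7.54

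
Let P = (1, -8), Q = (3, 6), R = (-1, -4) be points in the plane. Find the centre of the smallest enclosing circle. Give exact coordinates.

Side lengths²: PQ² = 200, PR² = 20, QR² = 116.
Since PQ² = 200 ≥ 116 + 20 = 136, the angle opposite PQ is not acute, so the smallest enclosing circle has PQ as diameter.
Centre = midpoint of PQ = (2, -1), r² = 200/4 = 50.
Centre = (2, -1).

(2, -1)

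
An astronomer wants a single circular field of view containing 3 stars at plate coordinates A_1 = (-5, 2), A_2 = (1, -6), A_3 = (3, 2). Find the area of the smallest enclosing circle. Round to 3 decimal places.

83.449

Side lengths²: A_1A_2² = 100, A_1A_3² = 64, A_2A_3² = 68.
Since A_1A_2² = 100 < 68 + 64 = 132, the triangle is acute, so the smallest enclosing circle is the circumcircle.
Circumcentre = (-1, -1.25), r² = 26.5625.
Area = π·r² = π·26.5625 ≈ 83.449.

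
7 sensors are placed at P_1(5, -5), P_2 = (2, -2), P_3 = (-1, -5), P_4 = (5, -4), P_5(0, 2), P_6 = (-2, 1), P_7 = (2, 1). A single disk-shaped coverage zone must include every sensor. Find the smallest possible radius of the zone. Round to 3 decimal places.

4.610

The farthest pair is P_1–P_6 with squared distance 85. The circle on this segment as diameter has centre (1.5, -2) and r² = 85/4 = 21.25.
Check P_2: distance² to centre = 0.25 ≤ 21.25, so it lies inside.
All remaining points lie in this disk, and no smaller disk contains both endpoints, so this is the minimum enclosing circle.
r = √(21.25) ≈ 4.610.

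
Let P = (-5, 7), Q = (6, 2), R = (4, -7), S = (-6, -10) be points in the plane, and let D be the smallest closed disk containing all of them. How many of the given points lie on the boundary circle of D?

The minimum enclosing circle is determined by three boundary points: P, Q, S.
Their circumcentre is (-2.3125, -1.6875) with r² = 82.6953125.
The farthest remaining point R is at distance² 68.0703125 ≤ 82.6953125.
The points at distance exactly r from the centre are P, Q, S — 3 points.

3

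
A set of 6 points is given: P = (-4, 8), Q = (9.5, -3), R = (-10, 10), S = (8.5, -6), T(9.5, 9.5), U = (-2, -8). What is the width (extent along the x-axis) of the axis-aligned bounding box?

max x = 9.5, min x = -10, so width = 19.5.

19.5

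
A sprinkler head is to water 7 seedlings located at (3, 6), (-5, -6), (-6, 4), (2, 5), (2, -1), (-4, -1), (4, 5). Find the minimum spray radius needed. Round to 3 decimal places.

A smallest enclosing disk is always determined by at most three of the input points on its boundary.
The farthest pair is (3, 6)–(-5, -6) with squared distance 208. The circle on this segment as diameter has centre (-1, 0) and r² = 208/4 = 52.
Check (-6, 4): distance² to centre = 41 ≤ 52, so it lies inside.
All remaining points lie in this disk, and no smaller disk contains both endpoints, so this is the minimum enclosing circle.
r = √52 ≈ 7.211.

7.211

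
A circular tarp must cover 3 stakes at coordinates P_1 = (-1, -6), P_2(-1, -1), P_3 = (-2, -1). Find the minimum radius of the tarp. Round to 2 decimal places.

2.55

Side lengths²: P_1P_2² = 25, P_1P_3² = 26, P_2P_3² = 1.
Since P_1P_3² = 26 ≥ 25 + 1 = 26, the angle opposite P_1P_3 is not acute, so the smallest enclosing circle has P_1P_3 as diameter.
Centre = midpoint of P_1P_3 = (-1.5, -3.5), r² = 26/4 = 6.5.
r = √(6.5) ≈ 2.55.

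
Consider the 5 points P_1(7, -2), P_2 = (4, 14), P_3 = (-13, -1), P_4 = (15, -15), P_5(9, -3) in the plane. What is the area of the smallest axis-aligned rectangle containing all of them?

x ranges over [-13, 15], width 28.
y ranges over [-15, 14], height 29.
Area = 28 × 29 = 812.

812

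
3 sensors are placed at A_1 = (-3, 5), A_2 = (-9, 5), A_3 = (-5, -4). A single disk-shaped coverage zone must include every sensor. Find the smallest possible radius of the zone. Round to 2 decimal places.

Side lengths²: A_1A_2² = 36, A_1A_3² = 85, A_2A_3² = 97.
Since A_2A_3² = 97 < 85 + 36 = 121, the triangle is acute, so the smallest enclosing circle is the circumcircle.
Circumcentre = (-6, 17/18), r² = 8245/324.
r = √(8245/324) ≈ 5.04.

5.04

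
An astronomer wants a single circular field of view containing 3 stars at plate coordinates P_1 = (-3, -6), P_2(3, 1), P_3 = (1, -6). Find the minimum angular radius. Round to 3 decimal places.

4.610

Side lengths²: P_1P_2² = 85, P_1P_3² = 16, P_2P_3² = 53.
Since P_1P_2² = 85 ≥ 53 + 16 = 69, the angle opposite P_1P_2 is not acute, so the smallest enclosing circle has P_1P_2 as diameter.
Centre = midpoint of P_1P_2 = (0, -2.5), r² = 85/4 = 21.25.
r = √(21.25) ≈ 4.610.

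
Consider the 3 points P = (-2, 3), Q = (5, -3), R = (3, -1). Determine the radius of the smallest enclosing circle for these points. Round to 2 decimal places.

4.61

Side lengths²: PQ² = 85, PR² = 41, QR² = 8.
Since PQ² = 85 ≥ 41 + 8 = 49, the angle opposite PQ is not acute, so the smallest enclosing circle has PQ as diameter.
Centre = midpoint of PQ = (1.5, 0), r² = 85/4 = 21.25.
r = √(21.25) ≈ 4.61.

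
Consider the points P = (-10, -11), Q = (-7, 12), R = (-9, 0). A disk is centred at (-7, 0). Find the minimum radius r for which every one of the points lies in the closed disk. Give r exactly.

12

The required radius is the distance from (-7, 0) to the farthest point.
Squared distances: 130, 144, 4.
Maximum is 144, attained at Q.
r = √144 = 12.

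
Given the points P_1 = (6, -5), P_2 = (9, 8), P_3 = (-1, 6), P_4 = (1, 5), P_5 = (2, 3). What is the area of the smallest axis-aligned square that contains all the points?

169

The bounding box has width 10 and height 13.
An axis-aligned square enclosing the set must have side ≥ max(width, height).
So the minimum side is max(10, 13) = 13.
Area = 13² = 169.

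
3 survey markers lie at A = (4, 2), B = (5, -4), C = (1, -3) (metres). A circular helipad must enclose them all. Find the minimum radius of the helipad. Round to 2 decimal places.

3.18

Side lengths²: AB² = 37, AC² = 34, BC² = 17.
Since AB² = 37 < 34 + 17 = 51, the triangle is acute, so the smallest enclosing circle is the circumcircle.
Circumcentre = (165/46, -53/46), r² = 10693/1058.
r = √(10693/1058) ≈ 3.18.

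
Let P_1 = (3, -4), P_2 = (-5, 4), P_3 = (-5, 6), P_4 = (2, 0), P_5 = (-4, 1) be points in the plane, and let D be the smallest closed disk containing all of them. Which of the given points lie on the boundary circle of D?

P_1, P_3

By Welzl's lemma the MEC is supported by two points (diametrically opposite) or three points (on a circumcircle).
The farthest pair is P_1–P_3 with squared distance 164. The circle on this segment as diameter has centre (-1, 1) and r² = 164/4 = 41.
Check P_2: distance² to centre = 25 ≤ 41, so it lies inside.
All remaining points lie in this disk, and no smaller disk contains both endpoints, so this is the minimum enclosing circle.
The points at distance exactly r from the centre are P_1, P_3 — 2 points.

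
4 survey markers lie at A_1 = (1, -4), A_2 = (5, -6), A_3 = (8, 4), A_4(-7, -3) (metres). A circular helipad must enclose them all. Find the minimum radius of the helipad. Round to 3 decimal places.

By Welzl's lemma the MEC is supported by two points (diametrically opposite) or three points (on a circumcircle).
The farthest pair is A_3–A_4 with squared distance 274. The circle on this segment as diameter has centre (0.5, 0.5) and r² = 274/4 = 68.5.
Check A_1: distance² to centre = 20.5 ≤ 68.5, so it lies inside.
All remaining points lie in this disk, and no smaller disk contains both endpoints, so this is the minimum enclosing circle.
r = √(68.5) ≈ 8.276.

8.276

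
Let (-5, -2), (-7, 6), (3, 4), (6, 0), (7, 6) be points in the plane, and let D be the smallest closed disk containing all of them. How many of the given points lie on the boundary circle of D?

3

A smallest enclosing disk is always determined by at most three of the input points on its boundary.
The minimum enclosing circle is determined by three boundary points: (-5, -2), (-7, 6), (7, 6).
Their circumcentre is (0, 3.5) with r² = 55.25.
The farthest remaining point (6, 0) is at distance² 48.25 ≤ 55.25.
The points at distance exactly r from the centre are (-5, -2), (-7, 6), (7, 6) — 3 points.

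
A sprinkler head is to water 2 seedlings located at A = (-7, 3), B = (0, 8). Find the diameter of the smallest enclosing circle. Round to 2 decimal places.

The smallest circle enclosing two points has them as diameter endpoints.
Centre = midpoint = (-3.5, 5.5); r² = |AB|²/4 = 74/4 = 18.5.
Diameter = 2r = 2√(18.5) ≈ 8.60.

8.60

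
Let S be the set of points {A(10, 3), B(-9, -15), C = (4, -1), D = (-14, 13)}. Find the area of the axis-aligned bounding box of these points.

672

x ranges over [-14, 10], width 24.
y ranges over [-15, 13], height 28.
Area = 24 × 28 = 672.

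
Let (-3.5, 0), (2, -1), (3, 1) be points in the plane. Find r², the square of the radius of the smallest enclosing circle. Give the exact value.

10.8125

Call the three points A, B, C in the order given.
Side lengths²: AB² = 31.25, AC² = 43.25, BC² = 5.
Since AC² = 43.25 ≥ 31.25 + 5 = 36.25, the angle opposite AC is not acute, so the smallest enclosing circle has AC as diameter.
Centre = midpoint of AC = (-0.25, 0.5), r² = 43.25/4 = 10.8125.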